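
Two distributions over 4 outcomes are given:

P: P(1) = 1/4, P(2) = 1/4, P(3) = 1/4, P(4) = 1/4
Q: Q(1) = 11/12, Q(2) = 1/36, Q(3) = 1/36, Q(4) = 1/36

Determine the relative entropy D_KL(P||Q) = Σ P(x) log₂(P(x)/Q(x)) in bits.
1.9088 bits

D_KL(P||Q) = Σ P(x) log₂(P(x)/Q(x))

Computing term by term:
  P(1)·log₂(P(1)/Q(1)) = (1/4)·log₂((1/4)/(11/12)) = -0.46862
  P(2)·log₂(P(2)/Q(2)) = (1/4)·log₂((1/4)/(1/36)) = 0.79248
  P(3)·log₂(P(3)/Q(3)) = (1/4)·log₂((1/4)/(1/36)) = 0.79248
  P(4)·log₂(P(4)/Q(4)) = (1/4)·log₂((1/4)/(1/36)) = 0.79248

D_KL(P||Q) = -0.46862 + 0.79248 + 0.79248 + 0.79248 = 1.90882 ≈ 1.9088 bits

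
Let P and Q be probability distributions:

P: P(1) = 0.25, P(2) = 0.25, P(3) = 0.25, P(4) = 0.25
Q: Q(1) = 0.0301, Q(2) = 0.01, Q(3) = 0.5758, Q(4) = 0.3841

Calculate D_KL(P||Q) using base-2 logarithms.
1.4687 bits

D_KL(P||Q) = Σ P(x) log₂(P(x)/Q(x))

Computing term by term:
  P(1)·log₂(P(1)/Q(1)) = 0.25·log₂(0.25/0.0301) = 0.76352
  P(2)·log₂(P(2)/Q(2)) = 0.25·log₂(0.25/0.01) = 1.16096
  P(3)·log₂(P(3)/Q(3)) = 0.25·log₂(0.25/0.5758) = -0.30091
  P(4)·log₂(P(4)/Q(4)) = 0.25·log₂(0.25/0.3841) = -0.15489

D_KL(P||Q) = 0.76352 + 1.16096 - 0.30091 - 0.15489 = 1.46868 ≈ 1.4687 bits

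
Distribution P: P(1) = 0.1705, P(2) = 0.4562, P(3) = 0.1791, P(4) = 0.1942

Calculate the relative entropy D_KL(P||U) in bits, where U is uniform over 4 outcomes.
0.1448 bits

U(i) = 1/4 for all i

D_KL(P||U) = Σ P(x) log₂(P(x) / (1/4))
           = Σ P(x) log₂(P(x)) + log₂(4)
           = log₂(4) - H(P)

H(P) = -Σ P(x) log₂(P(x)):
  -P(1)·log₂(P(1)) = -(0.1705)·log₂(0.1705) = 0.43514
  -P(2)·log₂(P(2)) = -(0.4562)·log₂(0.4562) = 0.51654
  -P(3)·log₂(P(3)) = -(0.1791)·log₂(0.1791) = 0.44438
  -P(4)·log₂(P(4)) = -(0.1942)·log₂(0.1942) = 0.45916
H(P) = 0.43514 + 0.51654 + 0.44438 + 0.45916 = 1.85522 bits

log₂(4) = 2.00000 bits

D_KL(P||U) = 2.00000 - 1.85522 = 0.14478 ≈ 0.1448 bits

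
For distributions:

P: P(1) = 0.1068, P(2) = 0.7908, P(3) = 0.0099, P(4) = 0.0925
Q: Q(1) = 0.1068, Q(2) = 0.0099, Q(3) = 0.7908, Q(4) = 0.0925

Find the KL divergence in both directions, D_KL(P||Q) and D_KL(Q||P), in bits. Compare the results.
D_KL(P||Q) = 4.9351 bits, D_KL(Q||P) = 4.9351 bits. The two directions give exactly the same value for this pair.

D_KL(P||Q) = Σ P(x) log₂(P(x)/Q(x))

Computing term by term:
  P(1)·log₂(P(1)/Q(1)) = 0.1068·log₂(0.1068/0.1068) = 0.00000
  P(2)·log₂(P(2)/Q(2)) = 0.7908·log₂(0.7908/0.0099) = 4.99765
  P(3)·log₂(P(3)/Q(3)) = 0.0099·log₂(0.0099/0.7908) = -0.06257
  P(4)·log₂(P(4)/Q(4)) = 0.0925·log₂(0.0925/0.0925) = 0.00000

D_KL(P||Q) = 0.00000 + 4.99765 - 0.06257 + 0.00000 = 4.93508 ≈ 4.9351 bits

D_KL(Q||P) = Σ Q(x) log₂(Q(x)/P(x))

Computing term by term:
  Q(1)·log₂(Q(1)/P(1)) = 0.1068·log₂(0.1068/0.1068) = 0.00000
  Q(2)·log₂(Q(2)/P(2)) = 0.0099·log₂(0.0099/0.7908) = -0.06257
  Q(3)·log₂(Q(3)/P(3)) = 0.7908·log₂(0.7908/0.0099) = 4.99765
  Q(4)·log₂(Q(4)/P(4)) = 0.0925·log₂(0.0925/0.0925) = 0.00000

D_KL(Q||P) = 0.00000 - 0.06257 + 4.99765 + 0.00000 = 4.93508 ≈ 4.9351 bits

These ARE equal here. Q is P with outcomes relabeled (Q(2) = P(3), Q(3) = P(2)) by a relabeling that is its own inverse, so the two sums contain exactly the same terms in a different order. This is a special case — KL divergence is not symmetric in general: D_KL(P||Q) ≠ D_KL(Q||P) for most P, Q.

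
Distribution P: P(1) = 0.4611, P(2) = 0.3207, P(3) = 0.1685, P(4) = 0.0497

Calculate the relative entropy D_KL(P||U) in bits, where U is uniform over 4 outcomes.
0.3107 bits

U(i) = 1/4 for all i

D_KL(P||U) = Σ P(x) log₂(P(x) / (1/4))
           = Σ P(x) log₂(P(x)) + log₂(4)
           = log₂(4) - H(P)

H(P) = -Σ P(x) log₂(P(x)):
  -P(1)·log₂(P(1)) = -(0.4611)·log₂(0.4611) = 0.51498
  -P(2)·log₂(P(2)) = -(0.3207)·log₂(0.3207) = 0.52617
  -P(3)·log₂(P(3)) = -(0.1685)·log₂(0.1685) = 0.43291
  -P(4)·log₂(P(4)) = -(0.0497)·log₂(0.0497) = 0.21523
H(P) = 0.51498 + 0.52617 + 0.43291 + 0.21523 = 1.68929 bits

log₂(4) = 2.00000 bits

D_KL(P||U) = 2.00000 - 1.68929 = 0.31071 ≈ 0.3107 bits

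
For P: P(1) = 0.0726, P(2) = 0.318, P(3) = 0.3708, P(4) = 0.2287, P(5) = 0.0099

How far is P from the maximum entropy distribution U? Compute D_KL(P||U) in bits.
0.4382 bits

U(i) = 1/5 for all i

D_KL(P||U) = Σ P(x) log₂(P(x) / (1/5))
           = Σ P(x) log₂(P(x)) + log₂(5)
           = log₂(5) - H(P)

H(P) = -Σ P(x) log₂(P(x)):
  -P(1)·log₂(P(1)) = -(0.0726)·log₂(0.0726) = 0.27471
  -P(2)·log₂(P(2)) = -(0.318)·log₂(0.318) = 0.52562
  -P(3)·log₂(P(3)) = -(0.3708)·log₂(0.3708) = 0.53072
  -P(4)·log₂(P(4)) = -(0.2287)·log₂(0.2287) = 0.48678
  -P(5)·log₂(P(5)) = -(0.0099)·log₂(0.0099) = 0.06592
H(P) = 0.27471 + 0.52562 + 0.53072 + 0.48678 + 0.06592 = 1.88375 bits

log₂(5) = 2.32193 bits

D_KL(P||U) = 2.32193 - 1.88375 = 0.43818 ≈ 0.4382 bits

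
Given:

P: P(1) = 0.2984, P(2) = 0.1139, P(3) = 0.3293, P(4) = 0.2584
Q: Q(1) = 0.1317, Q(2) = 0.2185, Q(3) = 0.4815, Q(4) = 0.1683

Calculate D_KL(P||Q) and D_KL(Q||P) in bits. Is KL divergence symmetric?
D_KL(P||Q) = 0.2244 bits, D_KL(Q||P) = 0.2098 bits. No, KL divergence is not symmetric.

D_KL(P||Q) = Σ P(x) log₂(P(x)/Q(x))

Computing term by term:
  P(1)·log₂(P(1)/Q(1)) = 0.2984·log₂(0.2984/0.1317) = 0.35211
  P(2)·log₂(P(2)/Q(2)) = 0.1139·log₂(0.1139/0.2185) = -0.10705
  P(3)·log₂(P(3)/Q(3)) = 0.3293·log₂(0.3293/0.4815) = -0.18050
  P(4)·log₂(P(4)/Q(4)) = 0.2584·log₂(0.2584/0.1683) = 0.15984

D_KL(P||Q) = 0.35211 - 0.10705 - 0.18050 + 0.15984 = 0.22440 ≈ 0.2244 bits

D_KL(Q||P) = Σ Q(x) log₂(Q(x)/P(x))

Computing term by term:
  Q(1)·log₂(Q(1)/P(1)) = 0.1317·log₂(0.1317/0.2984) = -0.15540
  Q(2)·log₂(Q(2)/P(2)) = 0.2185·log₂(0.2185/0.1139) = 0.20536
  Q(3)·log₂(Q(3)/P(3)) = 0.4815·log₂(0.4815/0.3293) = 0.26393
  Q(4)·log₂(Q(4)/P(4)) = 0.1683·log₂(0.1683/0.2584) = -0.10411

D_KL(Q||P) = -0.15540 + 0.20536 + 0.26393 - 0.10411 = 0.20978 ≈ 0.2098 bits

These are NOT equal (difference: 0.0146 bits). KL divergence is asymmetric: D_KL(P||Q) ≠ D_KL(Q||P) in general.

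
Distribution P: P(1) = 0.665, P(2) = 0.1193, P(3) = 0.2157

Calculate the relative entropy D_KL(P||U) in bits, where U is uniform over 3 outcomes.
0.3503 bits

U(i) = 1/3 for all i

D_KL(P||U) = Σ P(x) log₂(P(x) / (1/3))
           = Σ P(x) log₂(P(x)) + log₂(3)
           = log₂(3) - H(P)

H(P) = -Σ P(x) log₂(P(x)):
  -P(1)·log₂(P(1)) = -(0.665)·log₂(0.665) = 0.39140
  -P(2)·log₂(P(2)) = -(0.1193)·log₂(0.1193) = 0.36593
  -P(3)·log₂(P(3)) = -(0.2157)·log₂(0.2157) = 0.47732
H(P) = 0.39140 + 0.36593 + 0.47732 = 1.23465 bits

log₂(3) = 1.58496 bits

D_KL(P||U) = 1.58496 - 1.23465 = 0.35031 ≈ 0.3503 bits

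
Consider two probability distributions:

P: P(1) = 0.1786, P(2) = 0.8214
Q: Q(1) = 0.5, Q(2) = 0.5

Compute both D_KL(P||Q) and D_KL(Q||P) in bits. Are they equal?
D_KL(P||Q) = 0.3230 bits, D_KL(Q||P) = 0.3845 bits. No, they are not equal.

D_KL(P||Q) = Σ P(x) log₂(P(x)/Q(x))

Computing term by term:
  P(1)·log₂(P(1)/Q(1)) = 0.1786·log₂(0.1786/0.5) = -0.26526
  P(2)·log₂(P(2)/Q(2)) = 0.8214·log₂(0.8214/0.5) = 0.58825

D_KL(P||Q) = -0.26526 + 0.58825 = 0.32299 ≈ 0.3230 bits

D_KL(Q||P) = Σ Q(x) log₂(Q(x)/P(x))

Computing term by term:
  Q(1)·log₂(Q(1)/P(1)) = 0.5·log₂(0.5/0.1786) = 0.74260
  Q(2)·log₂(Q(2)/P(2)) = 0.5·log₂(0.5/0.8214) = -0.35808

D_KL(Q||P) = 0.74260 - 0.35808 = 0.38452 ≈ 0.3845 bits

These are NOT equal (difference: 0.0615 bits). KL divergence is asymmetric: D_KL(P||Q) ≠ D_KL(Q||P) in general.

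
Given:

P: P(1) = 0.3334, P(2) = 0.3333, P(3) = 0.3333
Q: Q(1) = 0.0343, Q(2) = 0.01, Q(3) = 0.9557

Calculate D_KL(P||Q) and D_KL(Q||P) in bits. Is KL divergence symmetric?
D_KL(P||Q) = 2.2734 bits, D_KL(Q||P) = 1.2893 bits. No, KL divergence is not symmetric.

D_KL(P||Q) = Σ P(x) log₂(P(x)/Q(x))

Computing term by term:
  P(1)·log₂(P(1)/Q(1)) = 0.3334·log₂(0.3334/0.0343) = 1.09388
  P(2)·log₂(P(2)/Q(2)) = 0.3333·log₂(0.3333/0.01) = 1.68608
  P(3)·log₂(P(3)/Q(3)) = 0.3333·log₂(0.3333/0.9557) = -0.50653

D_KL(P||Q) = 1.09388 + 1.68608 - 0.50653 = 2.27343 ≈ 2.2734 bits

D_KL(Q||P) = Σ Q(x) log₂(Q(x)/P(x))

Computing term by term:
  Q(1)·log₂(Q(1)/P(1)) = 0.0343·log₂(0.0343/0.3334) = -0.11254
  Q(2)·log₂(Q(2)/P(2)) = 0.01·log₂(0.01/0.3333) = -0.05059
  Q(3)·log₂(Q(3)/P(3)) = 0.9557·log₂(0.9557/0.3333) = 1.45241

D_KL(Q||P) = -0.11254 - 0.05059 + 1.45241 = 1.28928 ≈ 1.2893 bits

These are NOT equal (difference: 0.9841 bits). KL divergence is asymmetric: D_KL(P||Q) ≠ D_KL(Q||P) in general.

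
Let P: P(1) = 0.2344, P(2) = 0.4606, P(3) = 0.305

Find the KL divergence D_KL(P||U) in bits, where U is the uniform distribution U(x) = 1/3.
0.0567 bits

U(i) = 1/3 for all i

D_KL(P||U) = Σ P(x) log₂(P(x) / (1/3))
           = Σ P(x) log₂(P(x)) + log₂(3)
           = log₂(3) - H(P)

H(P) = -Σ P(x) log₂(P(x)):
  -P(1)·log₂(P(1)) = -(0.2344)·log₂(0.2344) = 0.49059
  -P(2)·log₂(P(2)) = -(0.4606)·log₂(0.4606) = 0.51514
  -P(3)·log₂(P(3)) = -(0.305)·log₂(0.305) = 0.52250
H(P) = 0.49059 + 0.51514 + 0.52250 = 1.52823 bits

log₂(3) = 1.58496 bits

D_KL(P||U) = 1.58496 - 1.52823 = 0.05673 ≈ 0.0567 bits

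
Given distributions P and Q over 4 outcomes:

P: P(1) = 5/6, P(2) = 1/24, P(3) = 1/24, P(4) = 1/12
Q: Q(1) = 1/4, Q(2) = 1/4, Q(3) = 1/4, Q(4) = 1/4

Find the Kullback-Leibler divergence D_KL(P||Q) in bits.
1.1000 bits

D_KL(P||Q) = Σ P(x) log₂(P(x)/Q(x))

Computing term by term:
  P(1)·log₂(P(1)/Q(1)) = (5/6)·log₂((5/6)/(1/4)) = 1.44747
  P(2)·log₂(P(2)/Q(2)) = (1/24)·log₂((1/24)/(1/4)) = -0.10771
  P(3)·log₂(P(3)/Q(3)) = (1/24)·log₂((1/24)/(1/4)) = -0.10771
  P(4)·log₂(P(4)/Q(4)) = (1/12)·log₂((1/12)/(1/4)) = -0.13208

D_KL(P||Q) = 1.44747 - 0.10771 - 0.10771 - 0.13208 = 1.09997 ≈ 1.1000 bits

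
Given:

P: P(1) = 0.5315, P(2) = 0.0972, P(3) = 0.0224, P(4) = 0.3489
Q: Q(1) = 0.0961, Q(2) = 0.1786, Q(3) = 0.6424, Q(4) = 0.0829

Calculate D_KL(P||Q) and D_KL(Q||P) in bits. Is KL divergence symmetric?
D_KL(P||Q) = 1.8411 bits, D_KL(Q||P) = 2.8582 bits. No, KL divergence is not symmetric.

D_KL(P||Q) = Σ P(x) log₂(P(x)/Q(x))

Computing term by term:
  P(1)·log₂(P(1)/Q(1)) = 0.5315·log₂(0.5315/0.0961) = 1.31146
  P(2)·log₂(P(2)/Q(2)) = 0.0972·log₂(0.0972/0.1786) = -0.08531
  P(3)·log₂(P(3)/Q(3)) = 0.0224·log₂(0.0224/0.6424) = -0.10846
  P(4)·log₂(P(4)/Q(4)) = 0.3489·log₂(0.3489/0.0829) = 0.72340

D_KL(P||Q) = 1.31146 - 0.08531 - 0.10846 + 0.72340 = 1.84109 ≈ 1.8411 bits

D_KL(Q||P) = Σ Q(x) log₂(Q(x)/P(x))

Computing term by term:
  Q(1)·log₂(Q(1)/P(1)) = 0.0961·log₂(0.0961/0.5315) = -0.23712
  Q(2)·log₂(Q(2)/P(2)) = 0.1786·log₂(0.1786/0.0972) = 0.15676
  Q(3)·log₂(Q(3)/P(3)) = 0.6424·log₂(0.6424/0.0224) = 3.11044
  Q(4)·log₂(Q(4)/P(4)) = 0.0829·log₂(0.0829/0.3489) = -0.17188

D_KL(Q||P) = -0.23712 + 0.15676 + 3.11044 - 0.17188 = 2.85820 ≈ 2.8582 bits

These are NOT equal (difference: 1.0171 bits). KL divergence is asymmetric: D_KL(P||Q) ≠ D_KL(Q||P) in general.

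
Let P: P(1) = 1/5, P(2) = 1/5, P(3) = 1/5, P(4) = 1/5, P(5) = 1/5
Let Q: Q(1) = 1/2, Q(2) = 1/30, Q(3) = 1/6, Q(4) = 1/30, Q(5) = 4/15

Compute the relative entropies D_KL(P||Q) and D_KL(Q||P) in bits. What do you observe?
D_KL(P||Q) = 0.7392 bits, D_KL(Q||P) = 0.5555 bits. The two directions give different values (D_KL(P||Q) exceeds D_KL(Q||P) by 0.1837 bits): KL divergence is asymmetric.

D_KL(P||Q) = Σ P(x) log₂(P(x)/Q(x))

Computing term by term:
  P(1)·log₂(P(1)/Q(1)) = (1/5)·log₂((1/5)/(1/2)) = -0.26439
  P(2)·log₂(P(2)/Q(2)) = (1/5)·log₂((1/5)/(1/30)) = 0.51699
  P(3)·log₂(P(3)/Q(3)) = (1/5)·log₂((1/5)/(1/6)) = 0.05261
  P(4)·log₂(P(4)/Q(4)) = (1/5)·log₂((1/5)/(1/30)) = 0.51699
  P(5)·log₂(P(5)/Q(5)) = (1/5)·log₂((1/5)/(4/15)) = -0.08301

D_KL(P||Q) = -0.26439 + 0.51699 + 0.05261 + 0.51699 - 0.08301 = 0.73919 ≈ 0.7392 bits

D_KL(Q||P) = Σ Q(x) log₂(Q(x)/P(x))

Computing term by term:
  Q(1)·log₂(Q(1)/P(1)) = (1/2)·log₂((1/2)/(1/5)) = 0.66096
  Q(2)·log₂(Q(2)/P(2)) = (1/30)·log₂((1/30)/(1/5)) = -0.08617
  Q(3)·log₂(Q(3)/P(3)) = (1/6)·log₂((1/6)/(1/5)) = -0.04384
  Q(4)·log₂(Q(4)/P(4)) = (1/30)·log₂((1/30)/(1/5)) = -0.08617
  Q(5)·log₂(Q(5)/P(5)) = (4/15)·log₂((4/15)/(1/5)) = 0.11068

D_KL(Q||P) = 0.66096 - 0.08617 - 0.04384 - 0.08617 + 0.11068 = 0.55546 ≈ 0.5555 bits

These are NOT equal (difference: 0.1837 bits). KL divergence is asymmetric: D_KL(P||Q) ≠ D_KL(Q||P) in general.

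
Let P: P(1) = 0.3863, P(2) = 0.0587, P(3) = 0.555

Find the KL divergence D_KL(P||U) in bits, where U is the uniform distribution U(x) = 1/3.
0.3433 bits

U(i) = 1/3 for all i

D_KL(P||U) = Σ P(x) log₂(P(x) / (1/3))
           = Σ P(x) log₂(P(x)) + log₂(3)
           = log₂(3) - H(P)

H(P) = -Σ P(x) log₂(P(x)):
  -P(1)·log₂(P(1)) = -(0.3863)·log₂(0.3863) = 0.53008
  -P(2)·log₂(P(2)) = -(0.0587)·log₂(0.0587) = 0.24011
  -P(3)·log₂(P(3)) = -(0.555)·log₂(0.555) = 0.47144
H(P) = 0.53008 + 0.24011 + 0.47144 = 1.24163 bits

log₂(3) = 1.58496 bits

D_KL(P||U) = 1.58496 - 1.24163 = 0.34333 ≈ 0.3433 bits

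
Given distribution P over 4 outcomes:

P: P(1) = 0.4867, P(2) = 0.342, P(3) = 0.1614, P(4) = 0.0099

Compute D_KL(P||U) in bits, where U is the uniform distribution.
0.4744 bits

U(i) = 1/4 for all i

D_KL(P||U) = Σ P(x) log₂(P(x) / (1/4))
           = Σ P(x) log₂(P(x)) + log₂(4)
           = log₂(4) - H(P)

H(P) = -Σ P(x) log₂(P(x)):
  -P(1)·log₂(P(1)) = -(0.4867)·log₂(0.4867) = 0.50563
  -P(2)·log₂(P(2)) = -(0.342)·log₂(0.342) = 0.52939
  -P(3)·log₂(P(3)) = -(0.1614)·log₂(0.1614) = 0.42469
  -P(4)·log₂(P(4)) = -(0.0099)·log₂(0.0099) = 0.06592
H(P) = 0.50563 + 0.52939 + 0.42469 + 0.06592 = 1.52563 bits

log₂(4) = 2.00000 bits

D_KL(P||U) = 2.00000 - 1.52563 = 0.47437 ≈ 0.4744 bits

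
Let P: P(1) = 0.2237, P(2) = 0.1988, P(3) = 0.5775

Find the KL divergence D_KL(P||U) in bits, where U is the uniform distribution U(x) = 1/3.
0.1809 bits

U(i) = 1/3 for all i

D_KL(P||U) = Σ P(x) log₂(P(x) / (1/3))
           = Σ P(x) log₂(P(x)) + log₂(3)
           = log₂(3) - H(P)

H(P) = -Σ P(x) log₂(P(x)):
  -P(1)·log₂(P(1)) = -(0.2237)·log₂(0.2237) = 0.48327
  -P(2)·log₂(P(2)) = -(0.1988)·log₂(0.1988) = 0.46333
  -P(3)·log₂(P(3)) = -(0.5775)·log₂(0.5775) = 0.45744
H(P) = 0.48327 + 0.46333 + 0.45744 = 1.40404 bits

log₂(3) = 1.58496 bits

D_KL(P||U) = 1.58496 - 1.40404 = 0.18092 ≈ 0.1809 bits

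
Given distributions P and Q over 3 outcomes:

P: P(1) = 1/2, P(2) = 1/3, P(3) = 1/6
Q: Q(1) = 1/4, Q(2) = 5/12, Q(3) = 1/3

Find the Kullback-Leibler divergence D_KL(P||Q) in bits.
0.2260 bits

D_KL(P||Q) = Σ P(x) log₂(P(x)/Q(x))

Computing term by term:
  P(1)·log₂(P(1)/Q(1)) = (1/2)·log₂((1/2)/(1/4)) = 0.50000
  P(2)·log₂(P(2)/Q(2)) = (1/3)·log₂((1/3)/(5/12)) = -0.10731
  P(3)·log₂(P(3)/Q(3)) = (1/6)·log₂((1/6)/(1/3)) = -0.16667

D_KL(P||Q) = 0.50000 - 0.10731 - 0.16667 = 0.22602 ≈ 0.2260 bits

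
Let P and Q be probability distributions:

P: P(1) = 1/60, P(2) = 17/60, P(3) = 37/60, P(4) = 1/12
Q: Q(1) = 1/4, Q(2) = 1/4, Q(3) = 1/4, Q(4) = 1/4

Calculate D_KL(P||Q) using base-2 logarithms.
0.6572 bits

D_KL(P||Q) = Σ P(x) log₂(P(x)/Q(x))

Computing term by term:
  P(1)·log₂(P(1)/Q(1)) = (1/60)·log₂((1/60)/(1/4)) = -0.06511
  P(2)·log₂(P(2)/Q(2)) = (17/60)·log₂((17/60)/(1/4)) = 0.05116
  P(3)·log₂(P(3)/Q(3)) = (37/60)·log₂((37/60)/(1/4)) = 0.80325
  P(4)·log₂(P(4)/Q(4)) = (1/12)·log₂((1/12)/(1/4)) = -0.13208

D_KL(P||Q) = -0.06511 + 0.05116 + 0.80325 - 0.13208 = 0.65722 ≈ 0.6572 bits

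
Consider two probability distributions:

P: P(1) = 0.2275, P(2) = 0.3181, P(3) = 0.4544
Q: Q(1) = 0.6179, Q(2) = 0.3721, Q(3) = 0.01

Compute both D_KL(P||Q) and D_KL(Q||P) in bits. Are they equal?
D_KL(P||Q) = 2.1020 bits, D_KL(Q||P) = 0.9198 bits. No, they are not equal.

D_KL(P||Q) = Σ P(x) log₂(P(x)/Q(x))

Computing term by term:
  P(1)·log₂(P(1)/Q(1)) = 0.2275·log₂(0.2275/0.6179) = -0.32794
  P(2)·log₂(P(2)/Q(2)) = 0.3181·log₂(0.3181/0.3721) = -0.07196
  P(3)·log₂(P(3)/Q(3)) = 0.4544·log₂(0.4544/0.01) = 2.50188

D_KL(P||Q) = -0.32794 - 0.07196 + 2.50188 = 2.10198 ≈ 2.1020 bits

D_KL(Q||P) = Σ Q(x) log₂(Q(x)/P(x))

Computing term by term:
  Q(1)·log₂(Q(1)/P(1)) = 0.6179·log₂(0.6179/0.2275) = 0.89071
  Q(2)·log₂(Q(2)/P(2)) = 0.3721·log₂(0.3721/0.3181) = 0.08417
  Q(3)·log₂(Q(3)/P(3)) = 0.01·log₂(0.01/0.4544) = -0.05506

D_KL(Q||P) = 0.89071 + 0.08417 - 0.05506 = 0.91982 ≈ 0.9198 bits

These are NOT equal (difference: 1.1822 bits). KL divergence is asymmetric: D_KL(P||Q) ≠ D_KL(Q||P) in general.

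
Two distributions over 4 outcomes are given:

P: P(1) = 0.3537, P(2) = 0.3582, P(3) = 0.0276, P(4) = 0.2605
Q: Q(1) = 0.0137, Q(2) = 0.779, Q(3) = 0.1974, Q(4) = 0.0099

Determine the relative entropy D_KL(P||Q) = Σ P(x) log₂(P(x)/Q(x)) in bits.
2.4081 bits

D_KL(P||Q) = Σ P(x) log₂(P(x)/Q(x))

Computing term by term:
  P(1)·log₂(P(1)/Q(1)) = 0.3537·log₂(0.3537/0.0137) = 1.65895
  P(2)·log₂(P(2)/Q(2)) = 0.3582·log₂(0.3582/0.779) = -0.40149
  P(3)·log₂(P(3)/Q(3)) = 0.0276·log₂(0.0276/0.1974) = -0.07834
  P(4)·log₂(P(4)/Q(4)) = 0.2605·log₂(0.2605/0.0099) = 1.22896

D_KL(P||Q) = 1.65895 - 0.40149 - 0.07834 + 1.22896 = 2.40808 ≈ 2.4081 bits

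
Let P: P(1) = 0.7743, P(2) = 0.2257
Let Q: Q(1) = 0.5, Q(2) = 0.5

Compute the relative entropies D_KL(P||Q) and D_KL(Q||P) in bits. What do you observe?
D_KL(P||Q) = 0.2296 bits, D_KL(Q||P) = 0.2583 bits. The two directions give different values (D_KL(Q||P) exceeds D_KL(P||Q) by 0.0287 bits): KL divergence is asymmetric.

D_KL(P||Q) = Σ P(x) log₂(P(x)/Q(x))

Computing term by term:
  P(1)·log₂(P(1)/Q(1)) = 0.7743·log₂(0.7743/0.5) = 0.48856
  P(2)·log₂(P(2)/Q(2)) = 0.2257·log₂(0.2257/0.5) = -0.25900

D_KL(P||Q) = 0.48856 - 0.25900 = 0.22956 ≈ 0.2296 bits

D_KL(Q||P) = Σ Q(x) log₂(Q(x)/P(x))

Computing term by term:
  Q(1)·log₂(Q(1)/P(1)) = 0.5·log₂(0.5/0.7743) = -0.31548
  Q(2)·log₂(Q(2)/P(2)) = 0.5·log₂(0.5/0.2257) = 0.57376

D_KL(Q||P) = -0.31548 + 0.57376 = 0.25828 ≈ 0.2583 bits

These are NOT equal (difference: 0.0287 bits). KL divergence is asymmetric: D_KL(P||Q) ≠ D_KL(Q||P) in general.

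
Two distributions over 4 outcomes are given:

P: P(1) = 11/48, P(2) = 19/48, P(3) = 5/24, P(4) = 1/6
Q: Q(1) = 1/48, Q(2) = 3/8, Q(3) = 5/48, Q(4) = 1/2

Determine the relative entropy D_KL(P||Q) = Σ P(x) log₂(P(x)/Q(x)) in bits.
0.7678 bits

D_KL(P||Q) = Σ P(x) log₂(P(x)/Q(x))

Computing term by term:
  P(1)·log₂(P(1)/Q(1)) = (11/48)·log₂((11/48)/(1/48)) = 0.79279
  P(2)·log₂(P(2)/Q(2)) = (19/48)·log₂((19/48)/(3/8)) = 0.03088
  P(3)·log₂(P(3)/Q(3)) = (5/24)·log₂((5/24)/(5/48)) = 0.20833
  P(4)·log₂(P(4)/Q(4)) = (1/6)·log₂((1/6)/(1/2)) = -0.26416

D_KL(P||Q) = 0.79279 + 0.03088 + 0.20833 - 0.26416 = 0.76784 ≈ 0.7678 bits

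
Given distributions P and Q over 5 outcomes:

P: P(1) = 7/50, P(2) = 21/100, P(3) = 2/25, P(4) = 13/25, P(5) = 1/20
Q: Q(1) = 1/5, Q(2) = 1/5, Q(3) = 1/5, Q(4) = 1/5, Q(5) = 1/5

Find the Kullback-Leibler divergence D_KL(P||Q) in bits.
0.4538 bits

D_KL(P||Q) = Σ P(x) log₂(P(x)/Q(x))

Computing term by term:
  P(1)·log₂(P(1)/Q(1)) = (7/50)·log₂((7/50)/(1/5)) = -0.07204
  P(2)·log₂(P(2)/Q(2)) = (21/100)·log₂((21/100)/(1/5)) = 0.01478
  P(3)·log₂(P(3)/Q(3)) = (2/25)·log₂((2/25)/(1/5)) = -0.10575
  P(4)·log₂(P(4)/Q(4)) = (13/25)·log₂((13/25)/(1/5)) = 0.71683
  P(5)·log₂(P(5)/Q(5)) = (1/20)·log₂((1/20)/(1/5)) = -0.10000

D_KL(P||Q) = -0.07204 + 0.01478 - 0.10575 + 0.71683 - 0.10000 = 0.45382 ≈ 0.4538 bits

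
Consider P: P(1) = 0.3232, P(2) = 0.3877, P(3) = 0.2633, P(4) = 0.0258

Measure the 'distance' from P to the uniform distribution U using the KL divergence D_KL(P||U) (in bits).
0.3003 bits

U(i) = 1/4 for all i

D_KL(P||U) = Σ P(x) log₂(P(x) / (1/4))
           = Σ P(x) log₂(P(x)) + log₂(4)
           = log₂(4) - H(P)

H(P) = -Σ P(x) log₂(P(x)):
  -P(1)·log₂(P(1)) = -(0.3232)·log₂(0.3232) = 0.52665
  -P(2)·log₂(P(2)) = -(0.3877)·log₂(0.3877) = 0.52998
  -P(3)·log₂(P(3)) = -(0.2633)·log₂(0.2633) = 0.50691
  -P(4)·log₂(P(4)) = -(0.0258)·log₂(0.0258) = 0.13613
H(P) = 0.52665 + 0.52998 + 0.50691 + 0.13613 = 1.69967 bits

log₂(4) = 2.00000 bits

D_KL(P||U) = 2.00000 - 1.69967 = 0.30033 ≈ 0.3003 bits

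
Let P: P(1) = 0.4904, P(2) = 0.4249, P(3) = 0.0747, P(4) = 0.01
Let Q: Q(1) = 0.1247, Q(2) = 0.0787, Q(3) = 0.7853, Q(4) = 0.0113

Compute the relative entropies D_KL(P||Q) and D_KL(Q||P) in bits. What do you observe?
D_KL(P||Q) = 1.7471 bits, D_KL(Q||P) = 2.2296 bits. The two directions give different values (D_KL(Q||P) exceeds D_KL(P||Q) by 0.4825 bits): KL divergence is asymmetric.

D_KL(P||Q) = Σ P(x) log₂(P(x)/Q(x))

Computing term by term:
  P(1)·log₂(P(1)/Q(1)) = 0.4904·log₂(0.4904/0.1247) = 0.96878
  P(2)·log₂(P(2)/Q(2)) = 0.4249·log₂(0.4249/0.0787) = 1.03365
  P(3)·log₂(P(3)/Q(3)) = 0.0747·log₂(0.0747/0.7853) = -0.25354
  P(4)·log₂(P(4)/Q(4)) = 0.01·log₂(0.01/0.0113) = -0.00176

D_KL(P||Q) = 0.96878 + 1.03365 - 0.25354 - 0.00176 = 1.74713 ≈ 1.7471 bits

D_KL(Q||P) = Σ Q(x) log₂(Q(x)/P(x))

Computing term by term:
  Q(1)·log₂(Q(1)/P(1)) = 0.1247·log₂(0.1247/0.4904) = -0.24634
  Q(2)·log₂(Q(2)/P(2)) = 0.0787·log₂(0.0787/0.4249) = -0.19145
  Q(3)·log₂(Q(3)/P(3)) = 0.7853·log₂(0.7853/0.0747) = 2.66536
  Q(4)·log₂(Q(4)/P(4)) = 0.0113·log₂(0.0113/0.01) = 0.00199

D_KL(Q||P) = -0.24634 - 0.19145 + 2.66536 + 0.00199 = 2.22956 ≈ 2.2296 bits

These are NOT equal (difference: 0.4825 bits). KL divergence is asymmetric: D_KL(P||Q) ≠ D_KL(Q||P) in general.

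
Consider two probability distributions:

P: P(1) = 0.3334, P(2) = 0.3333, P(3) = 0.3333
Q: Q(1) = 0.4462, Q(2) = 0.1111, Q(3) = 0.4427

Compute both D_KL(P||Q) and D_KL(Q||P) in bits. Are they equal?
D_KL(P||Q) = 0.2516 bits, D_KL(Q||P) = 0.1928 bits. No, they are not equal.

D_KL(P||Q) = Σ P(x) log₂(P(x)/Q(x))

Computing term by term:
  P(1)·log₂(P(1)/Q(1)) = 0.3334·log₂(0.3334/0.4462) = -0.14017
  P(2)·log₂(P(2)/Q(2)) = 0.3333·log₂(0.3333/0.1111) = 0.52827
  P(3)·log₂(P(3)/Q(3)) = 0.3333·log₂(0.3333/0.4427) = -0.13649

D_KL(P||Q) = -0.14017 + 0.52827 - 0.13649 = 0.25161 ≈ 0.2516 bits

D_KL(Q||P) = Σ Q(x) log₂(Q(x)/P(x))

Computing term by term:
  Q(1)·log₂(Q(1)/P(1)) = 0.4462·log₂(0.4462/0.3334) = 0.18760
  Q(2)·log₂(Q(2)/P(2)) = 0.1111·log₂(0.1111/0.3333) = -0.17609
  Q(3)·log₂(Q(3)/P(3)) = 0.4427·log₂(0.4427/0.3333) = 0.18129

D_KL(Q||P) = 0.18760 - 0.17609 + 0.18129 = 0.19280 ≈ 0.1928 bits

These are NOT equal (difference: 0.0588 bits). KL divergence is asymmetric: D_KL(P||Q) ≠ D_KL(Q||P) in general.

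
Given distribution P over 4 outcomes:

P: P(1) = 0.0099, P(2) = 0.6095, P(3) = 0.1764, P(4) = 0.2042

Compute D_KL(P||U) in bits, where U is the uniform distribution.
0.5892 bits

U(i) = 1/4 for all i

D_KL(P||U) = Σ P(x) log₂(P(x) / (1/4))
           = Σ P(x) log₂(P(x)) + log₂(4)
           = log₂(4) - H(P)

H(P) = -Σ P(x) log₂(P(x)):
  -P(1)·log₂(P(1)) = -(0.0099)·log₂(0.0099) = 0.06592
  -P(2)·log₂(P(2)) = -(0.6095)·log₂(0.6095) = 0.43537
  -P(3)·log₂(P(3)) = -(0.1764)·log₂(0.1764) = 0.44154
  -P(4)·log₂(P(4)) = -(0.2042)·log₂(0.2042) = 0.46802
H(P) = 0.06592 + 0.43537 + 0.44154 + 0.46802 = 1.41085 bits

log₂(4) = 2.00000 bits

D_KL(P||U) = 2.00000 - 1.41085 = 0.58915 ≈ 0.5892 bits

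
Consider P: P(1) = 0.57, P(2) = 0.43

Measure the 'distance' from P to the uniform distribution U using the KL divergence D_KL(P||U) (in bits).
0.0142 bits

U(i) = 1/2 for all i

D_KL(P||U) = Σ P(x) log₂(P(x) / (1/2))
           = Σ P(x) log₂(P(x)) + log₂(2)
           = log₂(2) - H(P)

H(P) = -Σ P(x) log₂(P(x)):
  -P(1)·log₂(P(1)) = -(0.57)·log₂(0.57) = 0.46225
  -P(2)·log₂(P(2)) = -(0.43)·log₂(0.43) = 0.52356
H(P) = 0.46225 + 0.52356 = 0.98581 bits

log₂(2) = 1.00000 bits

D_KL(P||U) = 1.00000 - 0.98581 = 0.01419 ≈ 0.0142 bits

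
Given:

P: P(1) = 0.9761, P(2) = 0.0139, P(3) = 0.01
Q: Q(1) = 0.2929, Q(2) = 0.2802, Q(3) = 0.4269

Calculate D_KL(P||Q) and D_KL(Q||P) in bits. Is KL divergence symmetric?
D_KL(P||Q) = 1.5807 bits, D_KL(Q||P) = 3.0176 bits. No, KL divergence is not symmetric.

D_KL(P||Q) = Σ P(x) log₂(P(x)/Q(x))

Computing term by term:
  P(1)·log₂(P(1)/Q(1)) = 0.9761·log₂(0.9761/0.2929) = 1.69512
  P(2)·log₂(P(2)/Q(2)) = 0.0139·log₂(0.0139/0.2802) = -0.06023
  P(3)·log₂(P(3)/Q(3)) = 0.01·log₂(0.01/0.4269) = -0.05416

D_KL(P||Q) = 1.69512 - 0.06023 - 0.05416 = 1.58073 ≈ 1.5807 bits

D_KL(Q||P) = Σ Q(x) log₂(Q(x)/P(x))

Computing term by term:
  Q(1)·log₂(Q(1)/P(1)) = 0.2929·log₂(0.2929/0.9761) = -0.50866
  Q(2)·log₂(Q(2)/P(2)) = 0.2802·log₂(0.2802/0.0139) = 1.21419
  Q(3)·log₂(Q(3)/P(3)) = 0.4269·log₂(0.4269/0.01) = 2.31202

D_KL(Q||P) = -0.50866 + 1.21419 + 2.31202 = 3.01755 ≈ 3.0176 bits

These are NOT equal (difference: 1.4369 bits). KL divergence is asymmetric: D_KL(P||Q) ≠ D_KL(Q||P) in general.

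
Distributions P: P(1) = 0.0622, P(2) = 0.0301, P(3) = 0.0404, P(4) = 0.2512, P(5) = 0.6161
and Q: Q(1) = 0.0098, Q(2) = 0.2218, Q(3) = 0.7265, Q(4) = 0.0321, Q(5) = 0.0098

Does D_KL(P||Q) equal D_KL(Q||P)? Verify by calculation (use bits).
D_KL(P||Q) = 4.3370 bits, D_KL(Q||P) = 3.4876 bits. No — D_KL(P||Q) ≠ D_KL(Q||P) for this pair.

D_KL(P||Q) = Σ P(x) log₂(P(x)/Q(x))

Computing term by term:
  P(1)·log₂(P(1)/Q(1)) = 0.0622·log₂(0.0622/0.0098) = 0.16583
  P(2)·log₂(P(2)/Q(2)) = 0.0301·log₂(0.0301/0.2218) = -0.08673
  P(3)·log₂(P(3)/Q(3)) = 0.0404·log₂(0.0404/0.7265) = -0.16841
  P(4)·log₂(P(4)/Q(4)) = 0.2512·log₂(0.2512/0.0321) = 0.74561
  P(5)·log₂(P(5)/Q(5)) = 0.6161·log₂(0.6161/0.0098) = 3.68073

D_KL(P||Q) = 0.16583 - 0.08673 - 0.16841 + 0.74561 + 3.68073 = 4.33703 ≈ 4.3370 bits

D_KL(Q||P) = Σ Q(x) log₂(Q(x)/P(x))

Computing term by term:
  Q(1)·log₂(Q(1)/P(1)) = 0.0098·log₂(0.0098/0.0622) = -0.02613
  Q(2)·log₂(Q(2)/P(2)) = 0.2218·log₂(0.2218/0.0301) = 0.63910
  Q(3)·log₂(Q(3)/P(3)) = 0.7265·log₂(0.7265/0.0404) = 3.02844
  Q(4)·log₂(Q(4)/P(4)) = 0.0321·log₂(0.0321/0.2512) = -0.09528
  Q(5)·log₂(Q(5)/P(5)) = 0.0098·log₂(0.0098/0.6161) = -0.05855

D_KL(Q||P) = -0.02613 + 0.63910 + 3.02844 - 0.09528 - 0.05855 = 3.48758 ≈ 3.4876 bits

These are NOT equal (difference: 0.8494 bits). KL divergence is asymmetric: D_KL(P||Q) ≠ D_KL(Q||P) in general.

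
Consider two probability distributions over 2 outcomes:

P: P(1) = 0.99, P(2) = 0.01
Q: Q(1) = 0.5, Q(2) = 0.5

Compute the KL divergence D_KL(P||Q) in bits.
0.9192 bits

D_KL(P||Q) = Σ P(x) log₂(P(x)/Q(x))

Computing term by term:
  P(1)·log₂(P(1)/Q(1)) = 0.99·log₂(0.99/0.5) = 0.97565
  P(2)·log₂(P(2)/Q(2)) = 0.01·log₂(0.01/0.5) = -0.05644

D_KL(P||Q) = 0.97565 - 0.05644 = 0.91921 ≈ 0.9192 bits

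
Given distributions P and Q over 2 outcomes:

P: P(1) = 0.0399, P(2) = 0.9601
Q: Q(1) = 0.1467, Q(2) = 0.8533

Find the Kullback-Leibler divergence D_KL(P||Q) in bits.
0.0884 bits

D_KL(P||Q) = Σ P(x) log₂(P(x)/Q(x))

Computing term by term:
  P(1)·log₂(P(1)/Q(1)) = 0.0399·log₂(0.0399/0.1467) = -0.07495
  P(2)·log₂(P(2)/Q(2)) = 0.9601·log₂(0.9601/0.8533) = 0.16334

D_KL(P||Q) = -0.07495 + 0.16334 = 0.08839 ≈ 0.0884 bits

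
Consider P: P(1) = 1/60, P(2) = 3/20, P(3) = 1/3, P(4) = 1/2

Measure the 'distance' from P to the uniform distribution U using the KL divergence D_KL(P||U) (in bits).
0.4627 bits

U(i) = 1/4 for all i

D_KL(P||U) = Σ P(x) log₂(P(x) / (1/4))
           = Σ P(x) log₂(P(x)) + log₂(4)
           = log₂(4) - H(P)

H(P) = -Σ P(x) log₂(P(x)):
  -P(1)·log₂(P(1)) = -(1/60)·log₂(1/60) = 0.09845
  -P(2)·log₂(P(2)) = -(3/20)·log₂(3/20) = 0.41054
  -P(3)·log₂(P(3)) = -(1/3)·log₂(1/3) = 0.52832
  -P(4)·log₂(P(4)) = -(1/2)·log₂(1/2) = 0.50000
H(P) = 0.09845 + 0.41054 + 0.52832 + 0.50000 = 1.53731 bits

log₂(4) = 2.00000 bits

D_KL(P||U) = 2.00000 - 1.53731 = 0.46269 ≈ 0.4627 bits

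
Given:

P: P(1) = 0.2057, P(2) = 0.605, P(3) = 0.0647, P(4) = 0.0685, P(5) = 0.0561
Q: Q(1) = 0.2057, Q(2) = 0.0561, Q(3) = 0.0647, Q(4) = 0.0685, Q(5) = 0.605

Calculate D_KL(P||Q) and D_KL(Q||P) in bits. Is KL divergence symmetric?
D_KL(P||Q) = 1.8832 bits, D_KL(Q||P) = 1.8832 bits. The two values coincide for this particular pair, but no — KL divergence is not symmetric in general.

D_KL(P||Q) = Σ P(x) log₂(P(x)/Q(x))

Computing term by term:
  P(1)·log₂(P(1)/Q(1)) = 0.2057·log₂(0.2057/0.2057) = 0.00000
  P(2)·log₂(P(2)/Q(2)) = 0.605·log₂(0.605/0.0561) = 2.07567
  P(3)·log₂(P(3)/Q(3)) = 0.0647·log₂(0.0647/0.0647) = 0.00000
  P(4)·log₂(P(4)/Q(4)) = 0.0685·log₂(0.0685/0.0685) = 0.00000
  P(5)·log₂(P(5)/Q(5)) = 0.0561·log₂(0.0561/0.605) = -0.19247

D_KL(P||Q) = 0.00000 + 2.07567 + 0.00000 + 0.00000 - 0.19247 = 1.88320 ≈ 1.8832 bits

D_KL(Q||P) = Σ Q(x) log₂(Q(x)/P(x))

Computing term by term:
  Q(1)·log₂(Q(1)/P(1)) = 0.2057·log₂(0.2057/0.2057) = 0.00000
  Q(2)·log₂(Q(2)/P(2)) = 0.0561·log₂(0.0561/0.605) = -0.19247
  Q(3)·log₂(Q(3)/P(3)) = 0.0647·log₂(0.0647/0.0647) = 0.00000
  Q(4)·log₂(Q(4)/P(4)) = 0.0685·log₂(0.0685/0.0685) = 0.00000
  Q(5)·log₂(Q(5)/P(5)) = 0.605·log₂(0.605/0.0561) = 2.07567

D_KL(Q||P) = 0.00000 - 0.19247 + 0.00000 + 0.00000 + 2.07567 = 1.88320 ≈ 1.8832 bits

These ARE equal here. Q is P with outcomes relabeled (Q(2) = P(5), Q(5) = P(2)) by a relabeling that is its own inverse, so the two sums contain exactly the same terms in a different order. This is a special case — KL divergence is not symmetric in general: D_KL(P||Q) ≠ D_KL(Q||P) for most P, Q.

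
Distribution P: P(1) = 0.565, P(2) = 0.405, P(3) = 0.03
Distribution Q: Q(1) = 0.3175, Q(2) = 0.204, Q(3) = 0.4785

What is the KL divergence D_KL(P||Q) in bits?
0.7506 bits

D_KL(P||Q) = Σ P(x) log₂(P(x)/Q(x))

Computing term by term:
  P(1)·log₂(P(1)/Q(1)) = 0.565·log₂(0.565/0.3175) = 0.46979
  P(2)·log₂(P(2)/Q(2)) = 0.405·log₂(0.405/0.204) = 0.40069
  P(3)·log₂(P(3)/Q(3)) = 0.03·log₂(0.03/0.4785) = -0.11986

D_KL(P||Q) = 0.46979 + 0.40069 - 0.11986 = 0.75062 ≈ 0.7506 bits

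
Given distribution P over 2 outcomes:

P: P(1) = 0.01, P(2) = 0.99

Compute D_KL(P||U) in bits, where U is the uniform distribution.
0.9192 bits

U(i) = 1/2 for all i

D_KL(P||U) = Σ P(x) log₂(P(x) / (1/2))
           = Σ P(x) log₂(P(x)) + log₂(2)
           = log₂(2) - H(P)

H(P) = -Σ P(x) log₂(P(x)):
  -P(1)·log₂(P(1)) = -(0.01)·log₂(0.01) = 0.06644
  -P(2)·log₂(P(2)) = -(0.99)·log₂(0.99) = 0.01435
H(P) = 0.06644 + 0.01435 = 0.08079 bits

log₂(2) = 1.00000 bits

D_KL(P||U) = 1.00000 - 0.08079 = 0.91921 ≈ 0.9192 bits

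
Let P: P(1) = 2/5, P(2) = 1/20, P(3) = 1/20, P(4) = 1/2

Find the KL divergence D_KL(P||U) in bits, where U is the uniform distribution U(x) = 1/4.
0.5390 bits

U(i) = 1/4 for all i

D_KL(P||U) = Σ P(x) log₂(P(x) / (1/4))
           = Σ P(x) log₂(P(x)) + log₂(4)
           = log₂(4) - H(P)

H(P) = -Σ P(x) log₂(P(x)):
  -P(1)·log₂(P(1)) = -(2/5)·log₂(2/5) = 0.52877
  -P(2)·log₂(P(2)) = -(1/20)·log₂(1/20) = 0.21610
  -P(3)·log₂(P(3)) = -(1/20)·log₂(1/20) = 0.21610
  -P(4)·log₂(P(4)) = -(1/2)·log₂(1/2) = 0.50000
H(P) = 0.52877 + 0.21610 + 0.21610 + 0.50000 = 1.46097 bits

log₂(4) = 2.00000 bits

D_KL(P||U) = 2.00000 - 1.46097 = 0.53903 ≈ 0.5390 bits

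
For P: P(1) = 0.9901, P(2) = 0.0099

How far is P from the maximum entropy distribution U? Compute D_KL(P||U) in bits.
0.9199 bits

U(i) = 1/2 for all i

D_KL(P||U) = Σ P(x) log₂(P(x) / (1/2))
           = Σ P(x) log₂(P(x)) + log₂(2)
           = log₂(2) - H(P)

H(P) = -Σ P(x) log₂(P(x)):
  -P(1)·log₂(P(1)) = -(0.9901)·log₂(0.9901) = 0.01421
  -P(2)·log₂(P(2)) = -(0.0099)·log₂(0.0099) = 0.06592
H(P) = 0.01421 + 0.06592 = 0.08013 bits

log₂(2) = 1.00000 bits

D_KL(P||U) = 1.00000 - 0.08013 = 0.91987 ≈ 0.9199 bits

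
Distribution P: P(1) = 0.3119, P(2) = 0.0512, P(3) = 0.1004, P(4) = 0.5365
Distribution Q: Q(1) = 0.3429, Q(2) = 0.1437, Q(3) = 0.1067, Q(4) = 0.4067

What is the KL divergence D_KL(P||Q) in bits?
0.0867 bits

D_KL(P||Q) = Σ P(x) log₂(P(x)/Q(x))

Computing term by term:
  P(1)·log₂(P(1)/Q(1)) = 0.3119·log₂(0.3119/0.3429) = -0.04264
  P(2)·log₂(P(2)/Q(2)) = 0.0512·log₂(0.0512/0.1437) = -0.07623
  P(3)·log₂(P(3)/Q(3)) = 0.1004·log₂(0.1004/0.1067) = -0.00882
  P(4)·log₂(P(4)/Q(4)) = 0.5365·log₂(0.5365/0.4067) = 0.21439

D_KL(P||Q) = -0.04264 - 0.07623 - 0.00882 + 0.21439 = 0.08670 ≈ 0.0867 bits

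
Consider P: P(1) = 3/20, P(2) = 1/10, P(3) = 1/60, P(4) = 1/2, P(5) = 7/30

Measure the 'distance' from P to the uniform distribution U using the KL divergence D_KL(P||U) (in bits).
0.4909 bits

U(i) = 1/5 for all i

D_KL(P||U) = Σ P(x) log₂(P(x) / (1/5))
           = Σ P(x) log₂(P(x)) + log₂(5)
           = log₂(5) - H(P)

H(P) = -Σ P(x) log₂(P(x)):
  -P(1)·log₂(P(1)) = -(3/20)·log₂(3/20) = 0.41054
  -P(2)·log₂(P(2)) = -(1/10)·log₂(1/10) = 0.33219
  -P(3)·log₂(P(3)) = -(1/60)·log₂(1/60) = 0.09845
  -P(4)·log₂(P(4)) = -(1/2)·log₂(1/2) = 0.50000
  -P(5)·log₂(P(5)) = -(7/30)·log₂(7/30) = 0.48989
H(P) = 0.41054 + 0.33219 + 0.09845 + 0.50000 + 0.48989 = 1.83107 bits

log₂(5) = 2.32193 bits

D_KL(P||U) = 2.32193 - 1.83107 = 0.49086 ≈ 0.4909 bits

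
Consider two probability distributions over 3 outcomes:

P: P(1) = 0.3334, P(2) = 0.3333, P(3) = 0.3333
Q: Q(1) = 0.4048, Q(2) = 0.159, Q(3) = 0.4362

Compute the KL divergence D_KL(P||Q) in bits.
0.1332 bits

D_KL(P||Q) = Σ P(x) log₂(P(x)/Q(x))

Computing term by term:
  P(1)·log₂(P(1)/Q(1)) = 0.3334·log₂(0.3334/0.4048) = -0.09334
  P(2)·log₂(P(2)/Q(2)) = 0.3333·log₂(0.3333/0.159) = 0.35590
  P(3)·log₂(P(3)/Q(3)) = 0.3333·log₂(0.3333/0.4362) = -0.12938

D_KL(P||Q) = -0.09334 + 0.35590 - 0.12938 = 0.13318 ≈ 0.1332 bits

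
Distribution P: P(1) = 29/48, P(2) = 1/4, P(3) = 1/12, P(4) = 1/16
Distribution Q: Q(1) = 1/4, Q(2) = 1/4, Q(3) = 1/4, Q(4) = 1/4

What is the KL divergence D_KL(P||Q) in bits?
0.5120 bits

D_KL(P||Q) = Σ P(x) log₂(P(x)/Q(x))

Computing term by term:
  P(1)·log₂(P(1)/Q(1)) = (29/48)·log₂((29/48)/(1/4)) = 0.76912
  P(2)·log₂(P(2)/Q(2)) = (1/4)·log₂((1/4)/(1/4)) = 0.00000
  P(3)·log₂(P(3)/Q(3)) = (1/12)·log₂((1/12)/(1/4)) = -0.13208
  P(4)·log₂(P(4)/Q(4)) = (1/16)·log₂((1/16)/(1/4)) = -0.12500

D_KL(P||Q) = 0.76912 + 0.00000 - 0.13208 - 0.12500 = 0.51204 ≈ 0.5120 bits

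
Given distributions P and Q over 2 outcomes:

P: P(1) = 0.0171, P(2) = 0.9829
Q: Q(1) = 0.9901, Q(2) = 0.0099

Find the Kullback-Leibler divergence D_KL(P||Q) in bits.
6.4199 bits

D_KL(P||Q) = Σ P(x) log₂(P(x)/Q(x))

Computing term by term:
  P(1)·log₂(P(1)/Q(1)) = 0.0171·log₂(0.0171/0.9901) = -0.10013
  P(2)·log₂(P(2)/Q(2)) = 0.9829·log₂(0.9829/0.0099) = 6.52004

D_KL(P||Q) = -0.10013 + 6.52004 = 6.41991 ≈ 6.4199 bits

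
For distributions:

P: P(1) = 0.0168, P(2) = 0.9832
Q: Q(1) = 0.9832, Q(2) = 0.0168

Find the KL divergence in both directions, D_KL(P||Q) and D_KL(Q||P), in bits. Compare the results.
D_KL(P||Q) = 5.6737 bits, D_KL(Q||P) = 5.6737 bits. The two directions give exactly the same value for this pair.

D_KL(P||Q) = Σ P(x) log₂(P(x)/Q(x))

Computing term by term:
  P(1)·log₂(P(1)/Q(1)) = 0.0168·log₂(0.0168/0.9832) = -0.09863
  P(2)·log₂(P(2)/Q(2)) = 0.9832·log₂(0.9832/0.0168) = 5.77232

D_KL(P||Q) = -0.09863 + 5.77232 = 5.67369 ≈ 5.6737 bits

D_KL(Q||P) = Σ Q(x) log₂(Q(x)/P(x))

Computing term by term:
  Q(1)·log₂(Q(1)/P(1)) = 0.9832·log₂(0.9832/0.0168) = 5.77232
  Q(2)·log₂(Q(2)/P(2)) = 0.0168·log₂(0.0168/0.9832) = -0.09863

D_KL(Q||P) = 5.77232 - 0.09863 = 5.67369 ≈ 5.6737 bits

These ARE equal here. Q is P with outcomes relabeled (Q(1) = P(2), Q(2) = P(1)) by a relabeling that is its own inverse, so the two sums contain exactly the same terms in a different order. This is a special case — KL divergence is not symmetric in general: D_KL(P||Q) ≠ D_KL(Q||P) for most P, Q.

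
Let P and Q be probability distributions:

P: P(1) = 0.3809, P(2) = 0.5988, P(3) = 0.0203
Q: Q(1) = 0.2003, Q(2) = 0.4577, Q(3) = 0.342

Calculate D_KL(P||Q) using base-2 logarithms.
0.5026 bits

D_KL(P||Q) = Σ P(x) log₂(P(x)/Q(x))

Computing term by term:
  P(1)·log₂(P(1)/Q(1)) = 0.3809·log₂(0.3809/0.2003) = 0.35319
  P(2)·log₂(P(2)/Q(2)) = 0.5988·log₂(0.5988/0.4577) = 0.23214
  P(3)·log₂(P(3)/Q(3)) = 0.0203·log₂(0.0203/0.342) = -0.08271

D_KL(P||Q) = 0.35319 + 0.23214 - 0.08271 = 0.50262 ≈ 0.5026 bits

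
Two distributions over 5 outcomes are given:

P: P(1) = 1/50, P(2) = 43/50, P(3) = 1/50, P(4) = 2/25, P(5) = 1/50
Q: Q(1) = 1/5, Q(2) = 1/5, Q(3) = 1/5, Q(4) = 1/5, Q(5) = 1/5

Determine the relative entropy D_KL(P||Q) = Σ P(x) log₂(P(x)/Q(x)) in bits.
1.5047 bits

D_KL(P||Q) = Σ P(x) log₂(P(x)/Q(x))

Computing term by term:
  P(1)·log₂(P(1)/Q(1)) = (1/50)·log₂((1/50)/(1/5)) = -0.06644
  P(2)·log₂(P(2)/Q(2)) = (43/50)·log₂((43/50)/(1/5)) = 1.80973
  P(3)·log₂(P(3)/Q(3)) = (1/50)·log₂((1/50)/(1/5)) = -0.06644
  P(4)·log₂(P(4)/Q(4)) = (2/25)·log₂((2/25)/(1/5)) = -0.10575
  P(5)·log₂(P(5)/Q(5)) = (1/50)·log₂((1/50)/(1/5)) = -0.06644

D_KL(P||Q) = -0.06644 + 1.80973 - 0.06644 - 0.10575 - 0.06644 = 1.50466 ≈ 1.5047 bits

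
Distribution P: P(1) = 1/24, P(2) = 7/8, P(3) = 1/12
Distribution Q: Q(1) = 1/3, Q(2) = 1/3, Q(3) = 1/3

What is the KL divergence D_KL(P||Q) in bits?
0.9266 bits

D_KL(P||Q) = Σ P(x) log₂(P(x)/Q(x))

Computing term by term:
  P(1)·log₂(P(1)/Q(1)) = (1/24)·log₂((1/24)/(1/3)) = -0.12500
  P(2)·log₂(P(2)/Q(2)) = (7/8)·log₂((7/8)/(1/3)) = 1.21828
  P(3)·log₂(P(3)/Q(3)) = (1/12)·log₂((1/12)/(1/3)) = -0.16667

D_KL(P||Q) = -0.12500 + 1.21828 - 0.16667 = 0.92661 ≈ 0.9266 bits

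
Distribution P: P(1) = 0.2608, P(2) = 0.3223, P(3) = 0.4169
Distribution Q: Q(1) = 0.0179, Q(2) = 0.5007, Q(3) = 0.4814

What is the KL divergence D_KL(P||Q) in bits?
0.7166 bits

D_KL(P||Q) = Σ P(x) log₂(P(x)/Q(x))

Computing term by term:
  P(1)·log₂(P(1)/Q(1)) = 0.2608·log₂(0.2608/0.0179) = 1.00797
  P(2)·log₂(P(2)/Q(2)) = 0.3223·log₂(0.3223/0.5007) = -0.20484
  P(3)·log₂(P(3)/Q(3)) = 0.4169·log₂(0.4169/0.4814) = -0.08652

D_KL(P||Q) = 1.00797 - 0.20484 - 0.08652 = 0.71661 ≈ 0.7166 bits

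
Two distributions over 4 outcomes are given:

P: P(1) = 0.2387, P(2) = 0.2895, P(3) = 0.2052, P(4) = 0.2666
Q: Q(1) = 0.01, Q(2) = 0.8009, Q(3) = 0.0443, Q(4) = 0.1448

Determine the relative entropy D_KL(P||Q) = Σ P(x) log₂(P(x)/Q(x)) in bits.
1.3562 bits

D_KL(P||Q) = Σ P(x) log₂(P(x)/Q(x))

Computing term by term:
  P(1)·log₂(P(1)/Q(1)) = 0.2387·log₂(0.2387/0.01) = 1.09256
  P(2)·log₂(P(2)/Q(2)) = 0.2895·log₂(0.2895/0.8009) = -0.42500
  P(3)·log₂(P(3)/Q(3)) = 0.2052·log₂(0.2052/0.0443) = 0.45383
  P(4)·log₂(P(4)/Q(4)) = 0.2666·log₂(0.2666/0.1448) = 0.23477

D_KL(P||Q) = 1.09256 - 0.42500 + 0.45383 + 0.23477 = 1.35616 ≈ 1.3562 bits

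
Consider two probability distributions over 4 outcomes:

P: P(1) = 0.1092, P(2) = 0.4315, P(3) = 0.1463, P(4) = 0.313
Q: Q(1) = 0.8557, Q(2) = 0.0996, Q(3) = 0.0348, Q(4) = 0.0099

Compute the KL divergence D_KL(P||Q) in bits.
2.4510 bits

D_KL(P||Q) = Σ P(x) log₂(P(x)/Q(x))

Computing term by term:
  P(1)·log₂(P(1)/Q(1)) = 0.1092·log₂(0.1092/0.8557) = -0.32434
  P(2)·log₂(P(2)/Q(2)) = 0.4315·log₂(0.4315/0.0996) = 0.91268
  P(3)·log₂(P(3)/Q(3)) = 0.1463·log₂(0.1463/0.0348) = 0.30310
  P(4)·log₂(P(4)/Q(4)) = 0.313·log₂(0.313/0.0099) = 1.55955

D_KL(P||Q) = -0.32434 + 0.91268 + 0.30310 + 1.55955 = 2.45099 ≈ 2.4510 bits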